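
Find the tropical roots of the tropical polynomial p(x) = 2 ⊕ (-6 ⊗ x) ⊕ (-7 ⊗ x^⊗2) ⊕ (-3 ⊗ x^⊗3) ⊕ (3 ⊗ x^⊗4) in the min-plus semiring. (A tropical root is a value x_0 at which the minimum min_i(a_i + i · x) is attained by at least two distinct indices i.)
Roots: {-6, -4, 1, 8}

Each tropical root is a break point of the lower envelope of the lines y = a_i + i · x (there are 5 lines, with slopes 0, 1, ..., 4). Only the lines that attain the minimum somewhere contribute to roots; other lines are dominated. Here the surviving (envelope) indices are i = 4, i = 3, i = 2, i = 1, i = 0.
Intersections between consecutive envelope lines give the roots: for adjacent envelope indices i < j the intersection is x = (a_i − a_j) / (j − i). Reading off the sorted break points: {-6, -4, 1, 8}.
Verification: at each break x_0, at least two indices attain the minimum of min_i(a_i + i · x_0).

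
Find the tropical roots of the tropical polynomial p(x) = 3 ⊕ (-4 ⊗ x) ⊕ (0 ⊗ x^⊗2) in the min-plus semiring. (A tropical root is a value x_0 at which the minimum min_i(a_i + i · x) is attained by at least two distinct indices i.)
Roots: {-4, 7}

Each tropical root is a break point of the lower envelope of the lines y = a_i + i · x (there are 3 lines, with slopes 0, 1, ..., 2). Only the lines that attain the minimum somewhere contribute to roots; other lines are dominated. Here the surviving (envelope) indices are i = 2, i = 1, i = 0.
Intersections between consecutive envelope lines give the roots: for adjacent envelope indices i < j the intersection is x = (a_i − a_j) / (j − i). Reading off the sorted break points: {-4, 7}.
Verification: at each break x_0, at least two indices attain the minimum of min_i(a_i + i · x_0).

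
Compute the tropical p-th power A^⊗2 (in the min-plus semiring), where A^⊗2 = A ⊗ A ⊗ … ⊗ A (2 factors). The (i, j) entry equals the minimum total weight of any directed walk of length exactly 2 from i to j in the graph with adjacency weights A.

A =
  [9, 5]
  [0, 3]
A^⊗2 =
  [5, 8]
  [3, 5]

Each entry (A^⊗2)_ij equals the minimum over all length-2 walks i = v_0 → v_1 → … → v_2 = j of Σ_t A[v_t][v_{t+1}]. For example, for (i, j) = (0, 1) we minimise over 2 possible intermediate vertex sequences; the minimum is 8, attained along the walk 0 → 1 → 1.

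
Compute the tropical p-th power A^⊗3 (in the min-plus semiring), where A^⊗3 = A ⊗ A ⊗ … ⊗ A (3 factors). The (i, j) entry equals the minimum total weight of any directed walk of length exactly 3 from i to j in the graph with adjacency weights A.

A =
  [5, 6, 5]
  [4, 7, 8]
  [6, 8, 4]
A^⊗3 =
  [15, 16, 13]
  [14, 15, 13]
  [14, 16, 12]

Each entry (A^⊗3)_ij equals the minimum over all length-3 walks i = v_0 → v_1 → … → v_3 = j of Σ_t A[v_t][v_{t+1}]. For example, for (i, j) = (0, 2) we minimise over 9 possible intermediate vertex sequences; the minimum is 13, attained along the walk 0 → 2 → 2 → 2.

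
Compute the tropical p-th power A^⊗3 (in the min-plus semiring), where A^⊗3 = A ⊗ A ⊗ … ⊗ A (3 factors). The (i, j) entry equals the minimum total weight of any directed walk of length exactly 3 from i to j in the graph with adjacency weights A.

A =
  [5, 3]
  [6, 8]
A^⊗3 =
  [14, 12]
  [15, 14]

Each entry (A^⊗3)_ij equals the minimum over all length-3 walks i = v_0 → v_1 → … → v_3 = j of Σ_t A[v_t][v_{t+1}]. For example, for (i, j) = (0, 1) we minimise over 4 possible intermediate vertex sequences; the minimum is 12, attained along the walk 0 → 1 → 0 → 1.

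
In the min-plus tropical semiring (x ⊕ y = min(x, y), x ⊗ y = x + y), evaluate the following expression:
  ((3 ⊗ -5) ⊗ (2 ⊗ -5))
((3 ⊗ -5) ⊗ (2 ⊗ -5)) = -5

Expand innermost to outermost. Recall ⊕ takes the minimum of its arguments and ⊗ takes their sum. Working out the expression ((3 ⊗ -5) ⊗ (2 ⊗ -5)) gives -5.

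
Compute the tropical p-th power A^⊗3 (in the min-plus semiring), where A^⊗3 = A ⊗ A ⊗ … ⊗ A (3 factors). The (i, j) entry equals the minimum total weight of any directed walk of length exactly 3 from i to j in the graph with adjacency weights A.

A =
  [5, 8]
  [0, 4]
A^⊗3 =
  [12, 16]
  [8, 12]

Each entry (A^⊗3)_ij equals the minimum over all length-3 walks i = v_0 → v_1 → … → v_3 = j of Σ_t A[v_t][v_{t+1}]. For example, for (i, j) = (0, 1) we minimise over 4 possible intermediate vertex sequences; the minimum is 16, attained along the walk 0 → 1 → 0 → 1.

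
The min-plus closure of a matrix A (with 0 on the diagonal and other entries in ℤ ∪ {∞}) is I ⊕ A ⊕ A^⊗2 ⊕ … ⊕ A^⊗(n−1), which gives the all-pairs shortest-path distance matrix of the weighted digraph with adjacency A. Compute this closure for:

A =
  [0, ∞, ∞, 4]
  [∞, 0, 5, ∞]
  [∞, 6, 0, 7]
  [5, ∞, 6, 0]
Closure =
  [0, 16, 10, 4]
  [17, 0, 5, 12]
  [12, 6, 0, 7]
  [5, 12, 6, 0]

This is the Floyd-Warshall all-pairs shortest-path computation. For each intermediate vertex k = 0, 1, …, 3, update dist[i][j] ← min(dist[i][j], dist[i][k] + dist[k][j]). The final matrix gives, for each (i, j), the minimum total weight of any directed path from i to j (possibly empty when i = j).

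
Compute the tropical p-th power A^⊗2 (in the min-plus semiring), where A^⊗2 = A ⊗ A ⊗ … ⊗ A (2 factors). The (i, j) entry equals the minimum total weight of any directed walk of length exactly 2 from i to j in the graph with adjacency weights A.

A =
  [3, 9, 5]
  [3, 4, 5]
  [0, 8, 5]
A^⊗2 =
  [5, 12, 8]
  [5, 8, 8]
  [3, 9, 5]

Each entry (A^⊗2)_ij equals the minimum over all length-2 walks i = v_0 → v_1 → … → v_2 = j of Σ_t A[v_t][v_{t+1}]. For example, for (i, j) = (0, 2) we minimise over 3 possible intermediate vertex sequences; the minimum is 8, attained along the walk 0 → 0 → 2.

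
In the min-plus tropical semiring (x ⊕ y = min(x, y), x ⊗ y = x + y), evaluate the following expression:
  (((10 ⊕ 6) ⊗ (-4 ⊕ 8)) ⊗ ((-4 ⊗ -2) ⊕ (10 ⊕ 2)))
(((10 ⊕ 6) ⊗ (-4 ⊕ 8)) ⊗ ((-4 ⊗ -2) ⊕ (10 ⊕ 2))) = -4

Expand innermost to outermost. Recall ⊕ takes the minimum of its arguments and ⊗ takes their sum. Working out the expression (((10 ⊕ 6) ⊗ (-4 ⊕ 8)) ⊗ ((-4 ⊗ -2) ⊕ (10 ⊕ 2))) gives -4.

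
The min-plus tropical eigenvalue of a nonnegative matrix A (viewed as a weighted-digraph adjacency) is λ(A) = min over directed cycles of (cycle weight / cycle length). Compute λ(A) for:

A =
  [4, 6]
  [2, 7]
λ(A) = 4

Enumerate directed cycles and compute their means (weight / length). Sample:
  cycle 0 → 0: weight = 4, length = 1, mean = 4/1 ≈ 4.000
  cycle 1 → 1: weight = 7, length = 1, mean = 7/1 ≈ 7.000
  cycle 0 → 1 → 0: weight = 8, length = 2, mean = 8/2 ≈ 4.000
  cycle 1 → 0 → 1: weight = 8, length = 2, mean = 8/2 ≈ 4.000
Minimum mean = 4.000, attained e.g. along the cycle 0 → 0 with weight 4 and length 1. So λ(A) = 4/1 = 4.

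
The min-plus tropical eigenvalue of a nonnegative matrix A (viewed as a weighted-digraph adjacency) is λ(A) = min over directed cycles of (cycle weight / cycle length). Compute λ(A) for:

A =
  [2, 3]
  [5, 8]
λ(A) = 2

Enumerate directed cycles and compute their means (weight / length). Sample:
  cycle 0 → 0: weight = 2, length = 1, mean = 2/1 ≈ 2.000
  cycle 1 → 1: weight = 8, length = 1, mean = 8/1 ≈ 8.000
  cycle 0 → 1 → 0: weight = 8, length = 2, mean = 8/2 ≈ 4.000
  cycle 1 → 0 → 1: weight = 8, length = 2, mean = 8/2 ≈ 4.000
Minimum mean = 2.000, attained e.g. along the cycle 0 → 0 with weight 2 and length 1. So λ(A) = 2/1 = 2.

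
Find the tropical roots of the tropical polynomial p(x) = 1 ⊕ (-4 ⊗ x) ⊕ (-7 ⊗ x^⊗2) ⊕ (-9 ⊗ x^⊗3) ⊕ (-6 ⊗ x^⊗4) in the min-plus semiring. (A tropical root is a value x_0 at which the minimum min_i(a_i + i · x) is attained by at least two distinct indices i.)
Roots: {-3, 2, 3, 5}

Each tropical root is a break point of the lower envelope of the lines y = a_i + i · x (there are 5 lines, with slopes 0, 1, ..., 4). Only the lines that attain the minimum somewhere contribute to roots; other lines are dominated. Here the surviving (envelope) indices are i = 4, i = 3, i = 2, i = 1, i = 0.
Intersections between consecutive envelope lines give the roots: for adjacent envelope indices i < j the intersection is x = (a_i − a_j) / (j − i). Reading off the sorted break points: {-3, 2, 3, 5}.
Verification: at each break x_0, at least two indices attain the minimum of min_i(a_i + i · x_0).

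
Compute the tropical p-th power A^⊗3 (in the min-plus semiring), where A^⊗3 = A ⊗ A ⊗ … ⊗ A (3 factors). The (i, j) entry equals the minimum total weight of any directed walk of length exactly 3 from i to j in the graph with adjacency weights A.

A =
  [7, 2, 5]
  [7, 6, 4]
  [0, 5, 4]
A^⊗3 =
  [6, 7, 10]
  [8, 6, 9]
  [5, 6, 6]

Each entry (A^⊗3)_ij equals the minimum over all length-3 walks i = v_0 → v_1 → … → v_3 = j of Σ_t A[v_t][v_{t+1}]. For example, for (i, j) = (0, 2) we minimise over 9 possible intermediate vertex sequences; the minimum is 10, attained along the walk 0 → 1 → 2 → 2.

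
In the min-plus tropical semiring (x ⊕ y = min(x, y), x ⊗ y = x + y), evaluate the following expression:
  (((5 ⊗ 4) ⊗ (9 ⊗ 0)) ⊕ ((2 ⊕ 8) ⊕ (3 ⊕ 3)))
(((5 ⊗ 4) ⊗ (9 ⊗ 0)) ⊕ ((2 ⊕ 8) ⊕ (3 ⊕ 3))) = 2

Expand innermost to outermost. Recall ⊕ takes the minimum of its arguments and ⊗ takes their sum. Working out the expression (((5 ⊗ 4) ⊗ (9 ⊗ 0)) ⊕ ((2 ⊕ 8) ⊕ (3 ⊕ 3))) gives 2.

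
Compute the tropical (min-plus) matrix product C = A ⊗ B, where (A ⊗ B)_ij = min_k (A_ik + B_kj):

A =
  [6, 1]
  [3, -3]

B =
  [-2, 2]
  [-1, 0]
A ⊗ B =
  [0, 1]
  [-4, -3]

Apply the min-plus product entry-by-entry:
  C[0][0] = min over k of (A[0][0] + B[0][0] = 6 + -2 = 4, A[0][1] + B[1][0] = 1 + -1 = 0) = 0 (attained at k = 1)
  C[0][1] = min over k of (A[0][0] + B[0][1] = 6 + 2 = 8, A[0][1] + B[1][1] = 1 + 0 = 1) = 1 (attained at k = 1)
  C[1][0] = min over k of (A[1][0] + B[0][0] = 3 + -2 = 1, A[1][1] + B[1][0] = -3 + -1 = -4) = -4 (attained at k = 1)
  C[1][1] = min over k of (A[1][0] + B[0][1] = 3 + 2 = 5, A[1][1] + B[1][1] = -3 + 0 = -3) = -3 (attained at k = 1)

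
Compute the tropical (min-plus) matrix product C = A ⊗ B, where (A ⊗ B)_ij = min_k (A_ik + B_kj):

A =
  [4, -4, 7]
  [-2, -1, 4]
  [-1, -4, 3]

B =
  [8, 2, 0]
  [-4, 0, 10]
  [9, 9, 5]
A ⊗ B =
  [-8, -4, 4]
  [-5, -1, -2]
  [-8, -4, -1]

Apply the min-plus product entry-by-entry:
  C[0][0] = min over k of (A[0][0] + B[0][0] = 4 + 8 = 12, A[0][1] + B[1][0] = -4 + -4 = -8, A[0][2] + B[2][0] = 7 + 9 = 16) = -8 (attained at k = 1)
  C[0][1] = min over k of (A[0][0] + B[0][1] = 4 + 2 = 6, A[0][1] + B[1][1] = -4 + 0 = -4, A[0][2] + B[2][1] = 7 + 9 = 16) = -4 (attained at k = 1)
  C[0][2] = min over k of (A[0][0] + B[0][2] = 4 + 0 = 4, A[0][1] + B[1][2] = -4 + 10 = 6, A[0][2] + B[2][2] = 7 + 5 = 12) = 4 (attained at k = 0)
  C[1][0] = min over k of (A[1][0] + B[0][0] = -2 + 8 = 6, A[1][1] + B[1][0] = -1 + -4 = -5, A[1][2] + B[2][0] = 4 + 9 = 13) = -5 (attained at k = 1)
  C[1][1] = min over k of (A[1][0] + B[0][1] = -2 + 2 = 0, A[1][1] + B[1][1] = -1 + 0 = -1, A[1][2] + B[2][1] = 4 + 9 = 13) = -1 (attained at k = 1)
  C[1][2] = min over k of (A[1][0] + B[0][2] = -2 + 0 = -2, A[1][1] + B[1][2] = -1 + 10 = 9, A[1][2] + B[2][2] = 4 + 5 = 9) = -2 (attained at k = 0)
  C[2][0] = min over k of (A[2][0] + B[0][0] = -1 + 8 = 7, A[2][1] + B[1][0] = -4 + -4 = -8, A[2][2] + B[2][0] = 3 + 9 = 12) = -8 (attained at k = 1)
  C[2][1] = min over k of (A[2][0] + B[0][1] = -1 + 2 = 1, A[2][1] + B[1][1] = -4 + 0 = -4, A[2][2] + B[2][1] = 3 + 9 = 12) = -4 (attained at k = 1)
  C[2][2] = min over k of (A[2][0] + B[0][2] = -1 + 0 = -1, A[2][1] + B[1][2] = -4 + 10 = 6, A[2][2] + B[2][2] = 3 + 5 = 8) = -1 (attained at k = 0)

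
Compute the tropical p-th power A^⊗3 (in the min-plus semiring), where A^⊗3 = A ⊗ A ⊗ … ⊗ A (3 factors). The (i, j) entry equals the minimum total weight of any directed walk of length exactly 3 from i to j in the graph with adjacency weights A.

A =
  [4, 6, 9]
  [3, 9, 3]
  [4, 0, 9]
A^⊗3 =
  [12, 9, 12]
  [6, 12, 6]
  [7, 3, 12]

Each entry (A^⊗3)_ij equals the minimum over all length-3 walks i = v_0 → v_1 → … → v_3 = j of Σ_t A[v_t][v_{t+1}]. For example, for (i, j) = (0, 2) we minimise over 9 possible intermediate vertex sequences; the minimum is 12, attained along the walk 0 → 2 → 1 → 2.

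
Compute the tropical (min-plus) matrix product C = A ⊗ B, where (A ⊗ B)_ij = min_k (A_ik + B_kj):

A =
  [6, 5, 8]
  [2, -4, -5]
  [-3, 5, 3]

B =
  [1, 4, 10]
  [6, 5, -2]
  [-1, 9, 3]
A ⊗ B =
  [7, 10, 3]
  [-6, 1, -6]
  [-2, 1, 3]

Apply the min-plus product entry-by-entry:
  C[0][0] = min over k of (A[0][0] + B[0][0] = 6 + 1 = 7, A[0][1] + B[1][0] = 5 + 6 = 11, A[0][2] + B[2][0] = 8 + -1 = 7) = 7 (attained at k = 0)
  C[0][1] = min over k of (A[0][0] + B[0][1] = 6 + 4 = 10, A[0][1] + B[1][1] = 5 + 5 = 10, A[0][2] + B[2][1] = 8 + 9 = 17) = 10 (attained at k = 0)
  C[0][2] = min over k of (A[0][0] + B[0][2] = 6 + 10 = 16, A[0][1] + B[1][2] = 5 + -2 = 3, A[0][2] + B[2][2] = 8 + 3 = 11) = 3 (attained at k = 1)
  C[1][0] = min over k of (A[1][0] + B[0][0] = 2 + 1 = 3, A[1][1] + B[1][0] = -4 + 6 = 2, A[1][2] + B[2][0] = -5 + -1 = -6) = -6 (attained at k = 2)
  C[1][1] = min over k of (A[1][0] + B[0][1] = 2 + 4 = 6, A[1][1] + B[1][1] = -4 + 5 = 1, A[1][2] + B[2][1] = -5 + 9 = 4) = 1 (attained at k = 1)
  C[1][2] = min over k of (A[1][0] + B[0][2] = 2 + 10 = 12, A[1][1] + B[1][2] = -4 + -2 = -6, A[1][2] + B[2][2] = -5 + 3 = -2) = -6 (attained at k = 1)
  C[2][0] = min over k of (A[2][0] + B[0][0] = -3 + 1 = -2, A[2][1] + B[1][0] = 5 + 6 = 11, A[2][2] + B[2][0] = 3 + -1 = 2) = -2 (attained at k = 0)
  C[2][1] = min over k of (A[2][0] + B[0][1] = -3 + 4 = 1, A[2][1] + B[1][1] = 5 + 5 = 10, A[2][2] + B[2][1] = 3 + 9 = 12) = 1 (attained at k = 0)
  C[2][2] = min over k of (A[2][0] + B[0][2] = -3 + 10 = 7, A[2][1] + B[1][2] = 5 + -2 = 3, A[2][2] + B[2][2] = 3 + 3 = 6) = 3 (attained at k = 1)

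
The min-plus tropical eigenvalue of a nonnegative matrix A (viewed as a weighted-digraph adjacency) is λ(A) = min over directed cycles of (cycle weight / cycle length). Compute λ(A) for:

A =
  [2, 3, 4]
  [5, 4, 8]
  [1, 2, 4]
λ(A) = 2

Enumerate directed cycles and compute their means (weight / length). Sample:
  cycle 0 → 0: weight = 2, length = 1, mean = 2/1 ≈ 2.000
  cycle 1 → 1: weight = 4, length = 1, mean = 4/1 ≈ 4.000
  cycle 2 → 2: weight = 4, length = 1, mean = 4/1 ≈ 4.000
  cycle 0 → 1 → 0: weight = 8, length = 2, mean = 8/2 ≈ 4.000
  cycle 0 → 2 → 0: weight = 5, length = 2, mean = 5/2 ≈ 2.500
  cycle 1 → 0 → 1: weight = 8, length = 2, mean = 8/2 ≈ 4.000
Minimum mean = 2.000, attained e.g. along the cycle 0 → 0 with weight 2 and length 1. So λ(A) = 2/1 = 2.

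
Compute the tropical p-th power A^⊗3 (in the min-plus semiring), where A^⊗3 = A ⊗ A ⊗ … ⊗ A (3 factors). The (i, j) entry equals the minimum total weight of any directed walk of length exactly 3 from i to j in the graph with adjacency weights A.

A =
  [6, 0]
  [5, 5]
A^⊗3 =
  [10, 5]
  [10, 10]

Each entry (A^⊗3)_ij equals the minimum over all length-3 walks i = v_0 → v_1 → … → v_3 = j of Σ_t A[v_t][v_{t+1}]. For example, for (i, j) = (0, 1) we minimise over 4 possible intermediate vertex sequences; the minimum is 5, attained along the walk 0 → 1 → 0 → 1.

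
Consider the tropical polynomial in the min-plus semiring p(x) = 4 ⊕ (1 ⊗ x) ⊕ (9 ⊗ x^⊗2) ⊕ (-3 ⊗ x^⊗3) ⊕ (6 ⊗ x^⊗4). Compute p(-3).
p(-3) = -12

A tropical monomial a ⊗ x^⊗i evaluates to a + i · x. Evaluating each term at x = -3:
  Term 0 contributes 4 + 0 · -3 = 4
  Term 1 contributes 1 + 1 · -3 = -2
  Term 2 contributes 9 + 2 · -3 = 3
  Term 3 contributes -3 + 3 · -3 = -12
  Term 4 contributes 6 + 4 · -3 = -6
p(-3) = ⊕ of these = min[4, -2, 3, -12, -6] = -12.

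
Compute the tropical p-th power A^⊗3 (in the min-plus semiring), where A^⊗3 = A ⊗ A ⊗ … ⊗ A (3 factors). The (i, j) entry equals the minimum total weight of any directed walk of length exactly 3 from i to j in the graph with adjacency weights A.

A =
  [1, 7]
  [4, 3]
A^⊗3 =
  [3, 9]
  [6, 9]

Each entry (A^⊗3)_ij equals the minimum over all length-3 walks i = v_0 → v_1 → … → v_3 = j of Σ_t A[v_t][v_{t+1}]. For example, for (i, j) = (0, 1) we minimise over 4 possible intermediate vertex sequences; the minimum is 9, attained along the walk 0 → 0 → 0 → 1.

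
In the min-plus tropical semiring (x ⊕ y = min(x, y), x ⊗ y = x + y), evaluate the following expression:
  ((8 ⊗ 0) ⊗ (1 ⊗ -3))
((8 ⊗ 0) ⊗ (1 ⊗ -3)) = 6

Expand innermost to outermost. Recall ⊕ takes the minimum of its arguments and ⊗ takes their sum. Working out the expression ((8 ⊗ 0) ⊗ (1 ⊗ -3)) gives 6.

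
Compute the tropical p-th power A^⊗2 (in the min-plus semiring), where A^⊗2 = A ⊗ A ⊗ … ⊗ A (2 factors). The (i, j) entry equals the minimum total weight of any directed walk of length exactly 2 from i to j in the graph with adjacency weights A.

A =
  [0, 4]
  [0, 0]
A^⊗2 =
  [0, 4]
  [0, 0]

Each entry (A^⊗2)_ij equals the minimum over all length-2 walks i = v_0 → v_1 → … → v_2 = j of Σ_t A[v_t][v_{t+1}]. For example, for (i, j) = (0, 1) we minimise over 2 possible intermediate vertex sequences; the minimum is 4, attained along the walk 0 → 0 → 1.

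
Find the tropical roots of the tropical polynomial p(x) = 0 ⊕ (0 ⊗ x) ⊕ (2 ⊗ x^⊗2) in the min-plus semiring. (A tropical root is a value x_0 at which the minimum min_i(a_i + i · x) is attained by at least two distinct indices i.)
Roots: {-2, 0}

Each tropical root is a break point of the lower envelope of the lines y = a_i + i · x (there are 3 lines, with slopes 0, 1, ..., 2). Only the lines that attain the minimum somewhere contribute to roots; other lines are dominated. Here the surviving (envelope) indices are i = 2, i = 1, i = 0.
Intersections between consecutive envelope lines give the roots: for adjacent envelope indices i < j the intersection is x = (a_i − a_j) / (j − i). Reading off the sorted break points: {-2, 0}.
Verification: at each break x_0, at least two indices attain the minimum of min_i(a_i + i · x_0).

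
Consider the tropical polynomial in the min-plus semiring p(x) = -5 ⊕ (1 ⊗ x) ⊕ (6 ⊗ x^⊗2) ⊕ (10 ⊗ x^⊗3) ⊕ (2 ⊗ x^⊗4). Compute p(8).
p(8) = -5

A tropical monomial a ⊗ x^⊗i evaluates to a + i · x. Evaluating each term at x = 8:
  Term 0 contributes -5 + 0 · 8 = -5
  Term 1 contributes 1 + 1 · 8 = 9
  Term 2 contributes 6 + 2 · 8 = 22
  Term 3 contributes 10 + 3 · 8 = 34
  Term 4 contributes 2 + 4 · 8 = 34
p(8) = ⊕ of these = min[-5, 9, 22, 34, 34] = -5.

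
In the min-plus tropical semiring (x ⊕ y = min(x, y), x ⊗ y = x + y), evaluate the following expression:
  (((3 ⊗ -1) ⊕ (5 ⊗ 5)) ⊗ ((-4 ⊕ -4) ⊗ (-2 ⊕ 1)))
(((3 ⊗ -1) ⊕ (5 ⊗ 5)) ⊗ ((-4 ⊕ -4) ⊗ (-2 ⊕ 1))) = -4

Expand innermost to outermost. Recall ⊕ takes the minimum of its arguments and ⊗ takes their sum. Working out the expression (((3 ⊗ -1) ⊕ (5 ⊗ 5)) ⊗ ((-4 ⊕ -4) ⊗ (-2 ⊕ 1))) gives -4.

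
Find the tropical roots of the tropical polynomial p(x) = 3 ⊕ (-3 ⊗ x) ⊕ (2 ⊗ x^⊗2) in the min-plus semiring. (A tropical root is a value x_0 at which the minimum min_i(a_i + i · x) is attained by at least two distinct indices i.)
Roots: {-5, 6}

Each tropical root is a break point of the lower envelope of the lines y = a_i + i · x (there are 3 lines, with slopes 0, 1, ..., 2). Only the lines that attain the minimum somewhere contribute to roots; other lines are dominated. Here the surviving (envelope) indices are i = 2, i = 1, i = 0.
Intersections between consecutive envelope lines give the roots: for adjacent envelope indices i < j the intersection is x = (a_i − a_j) / (j − i). Reading off the sorted break points: {-5, 6}.
Verification: at each break x_0, at least two indices attain the minimum of min_i(a_i + i · x_0).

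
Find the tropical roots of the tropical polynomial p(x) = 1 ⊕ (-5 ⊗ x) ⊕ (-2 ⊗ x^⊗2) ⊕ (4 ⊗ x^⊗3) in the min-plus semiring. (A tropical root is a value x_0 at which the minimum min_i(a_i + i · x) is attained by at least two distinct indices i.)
Roots: {-6, -3, 6}

Each tropical root is a break point of the lower envelope of the lines y = a_i + i · x (there are 4 lines, with slopes 0, 1, ..., 3). Only the lines that attain the minimum somewhere contribute to roots; other lines are dominated. Here the surviving (envelope) indices are i = 3, i = 2, i = 1, i = 0.
Intersections between consecutive envelope lines give the roots: for adjacent envelope indices i < j the intersection is x = (a_i − a_j) / (j − i). Reading off the sorted break points: {-6, -3, 6}.
Verification: at each break x_0, at least two indices attain the minimum of min_i(a_i + i · x_0).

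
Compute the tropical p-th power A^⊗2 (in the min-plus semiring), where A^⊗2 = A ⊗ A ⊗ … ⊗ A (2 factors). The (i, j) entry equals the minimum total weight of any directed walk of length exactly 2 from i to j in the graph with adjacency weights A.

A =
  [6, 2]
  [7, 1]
A^⊗2 =
  [9, 3]
  [8, 2]

Each entry (A^⊗2)_ij equals the minimum over all length-2 walks i = v_0 → v_1 → … → v_2 = j of Σ_t A[v_t][v_{t+1}]. For example, for (i, j) = (0, 1) we minimise over 2 possible intermediate vertex sequences; the minimum is 3, attained along the walk 0 → 1 → 1.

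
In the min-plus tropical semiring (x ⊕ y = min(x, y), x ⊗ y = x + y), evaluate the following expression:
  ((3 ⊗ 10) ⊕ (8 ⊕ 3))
((3 ⊗ 10) ⊕ (8 ⊕ 3)) = 3

Expand innermost to outermost. Recall ⊕ takes the minimum of its arguments and ⊗ takes their sum. Working out the expression ((3 ⊗ 10) ⊕ (8 ⊕ 3)) gives 3.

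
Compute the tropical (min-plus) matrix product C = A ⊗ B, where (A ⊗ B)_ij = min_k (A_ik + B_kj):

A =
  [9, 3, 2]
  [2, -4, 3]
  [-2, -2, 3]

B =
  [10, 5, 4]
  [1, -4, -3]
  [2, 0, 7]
A ⊗ B =
  [4, -1, 0]
  [-3, -8, -7]
  [-1, -6, -5]

Apply the min-plus product entry-by-entry:
  C[0][0] = min over k of (A[0][0] + B[0][0] = 9 + 10 = 19, A[0][1] + B[1][0] = 3 + 1 = 4, A[0][2] + B[2][0] = 2 + 2 = 4) = 4 (attained at k = 1)
  C[0][1] = min over k of (A[0][0] + B[0][1] = 9 + 5 = 14, A[0][1] + B[1][1] = 3 + -4 = -1, A[0][2] + B[2][1] = 2 + 0 = 2) = -1 (attained at k = 1)
  C[0][2] = min over k of (A[0][0] + B[0][2] = 9 + 4 = 13, A[0][1] + B[1][2] = 3 + -3 = 0, A[0][2] + B[2][2] = 2 + 7 = 9) = 0 (attained at k = 1)
  C[1][0] = min over k of (A[1][0] + B[0][0] = 2 + 10 = 12, A[1][1] + B[1][0] = -4 + 1 = -3, A[1][2] + B[2][0] = 3 + 2 = 5) = -3 (attained at k = 1)
  C[1][1] = min over k of (A[1][0] + B[0][1] = 2 + 5 = 7, A[1][1] + B[1][1] = -4 + -4 = -8, A[1][2] + B[2][1] = 3 + 0 = 3) = -8 (attained at k = 1)
  C[1][2] = min over k of (A[1][0] + B[0][2] = 2 + 4 = 6, A[1][1] + B[1][2] = -4 + -3 = -7, A[1][2] + B[2][2] = 3 + 7 = 10) = -7 (attained at k = 1)
  C[2][0] = min over k of (A[2][0] + B[0][0] = -2 + 10 = 8, A[2][1] + B[1][0] = -2 + 1 = -1, A[2][2] + B[2][0] = 3 + 2 = 5) = -1 (attained at k = 1)
  C[2][1] = min over k of (A[2][0] + B[0][1] = -2 + 5 = 3, A[2][1] + B[1][1] = -2 + -4 = -6, A[2][2] + B[2][1] = 3 + 0 = 3) = -6 (attained at k = 1)
  C[2][2] = min over k of (A[2][0] + B[0][2] = -2 + 4 = 2, A[2][1] + B[1][2] = -2 + -3 = -5, A[2][2] + B[2][2] = 3 + 7 = 10) = -5 (attained at k = 1)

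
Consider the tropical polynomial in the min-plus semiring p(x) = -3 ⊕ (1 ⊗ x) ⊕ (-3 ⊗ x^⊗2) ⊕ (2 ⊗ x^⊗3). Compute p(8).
p(8) = -3

A tropical monomial a ⊗ x^⊗i evaluates to a + i · x. Evaluating each term at x = 8:
  Term 0 contributes -3 + 0 · 8 = -3
  Term 1 contributes 1 + 1 · 8 = 9
  Term 2 contributes -3 + 2 · 8 = 13
  Term 3 contributes 2 + 3 · 8 = 26
p(8) = ⊕ of these = min[-3, 9, 13, 26] = -3.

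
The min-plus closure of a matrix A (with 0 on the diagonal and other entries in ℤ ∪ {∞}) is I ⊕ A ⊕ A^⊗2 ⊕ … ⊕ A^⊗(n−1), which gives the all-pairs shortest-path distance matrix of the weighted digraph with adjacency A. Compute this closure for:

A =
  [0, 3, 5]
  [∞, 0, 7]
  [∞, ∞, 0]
Closure =
  [0, 3, 5]
  [∞, 0, 7]
  [∞, ∞, 0]

This is the Floyd-Warshall all-pairs shortest-path computation. For each intermediate vertex k = 0, 1, …, 2, update dist[i][j] ← min(dist[i][j], dist[i][k] + dist[k][j]). The final matrix gives, for each (i, j), the minimum total weight of any directed path from i to j (possibly empty when i = j).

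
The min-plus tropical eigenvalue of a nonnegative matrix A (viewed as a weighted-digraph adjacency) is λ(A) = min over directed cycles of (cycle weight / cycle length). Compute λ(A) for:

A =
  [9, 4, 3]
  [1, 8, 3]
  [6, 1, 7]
λ(A) = 5/3

Enumerate directed cycles and compute their means (weight / length). Sample:
  cycle 0 → 0: weight = 9, length = 1, mean = 9/1 ≈ 9.000
  cycle 1 → 1: weight = 8, length = 1, mean = 8/1 ≈ 8.000
  cycle 2 → 2: weight = 7, length = 1, mean = 7/1 ≈ 7.000
  cycle 0 → 1 → 0: weight = 5, length = 2, mean = 5/2 ≈ 2.500
  cycle 0 → 2 → 0: weight = 9, length = 2, mean = 9/2 ≈ 4.500
  cycle 1 → 0 → 1: weight = 5, length = 2, mean = 5/2 ≈ 2.500
Minimum mean = 1.667, attained e.g. along the cycle 0 → 2 → 1 → 0 with weight 5 and length 3. So λ(A) = 5/3 = 5/3.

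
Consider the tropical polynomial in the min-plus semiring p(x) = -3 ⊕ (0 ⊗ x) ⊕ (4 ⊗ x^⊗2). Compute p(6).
p(6) = -3

A tropical monomial a ⊗ x^⊗i evaluates to a + i · x. Evaluating each term at x = 6:
  Term 0 contributes -3 + 0 · 6 = -3
  Term 1 contributes 0 + 1 · 6 = 6
  Term 2 contributes 4 + 2 · 6 = 16
p(6) = ⊕ of these = min[-3, 6, 16] = -3.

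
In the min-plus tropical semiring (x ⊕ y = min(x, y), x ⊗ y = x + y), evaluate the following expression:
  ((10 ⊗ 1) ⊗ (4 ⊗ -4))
((10 ⊗ 1) ⊗ (4 ⊗ -4)) = 11

Expand innermost to outermost. Recall ⊕ takes the minimum of its arguments and ⊗ takes their sum. Working out the expression ((10 ⊗ 1) ⊗ (4 ⊗ -4)) gives 11.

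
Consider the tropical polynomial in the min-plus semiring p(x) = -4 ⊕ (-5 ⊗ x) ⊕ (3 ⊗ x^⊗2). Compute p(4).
p(4) = -4

A tropical monomial a ⊗ x^⊗i evaluates to a + i · x. Evaluating each term at x = 4:
  Term 0 contributes -4 + 0 · 4 = -4
  Term 1 contributes -5 + 1 · 4 = -1
  Term 2 contributes 3 + 2 · 4 = 11
p(4) = ⊕ of these = min[-4, -1, 11] = -4.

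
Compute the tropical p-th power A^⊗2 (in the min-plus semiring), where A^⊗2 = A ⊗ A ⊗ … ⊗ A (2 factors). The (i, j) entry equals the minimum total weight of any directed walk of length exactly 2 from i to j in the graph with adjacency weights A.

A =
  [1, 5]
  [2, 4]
A^⊗2 =
  [2, 6]
  [3, 7]

Each entry (A^⊗2)_ij equals the minimum over all length-2 walks i = v_0 → v_1 → … → v_2 = j of Σ_t A[v_t][v_{t+1}]. For example, for (i, j) = (0, 1) we minimise over 2 possible intermediate vertex sequences; the minimum is 6, attained along the walk 0 → 0 → 1.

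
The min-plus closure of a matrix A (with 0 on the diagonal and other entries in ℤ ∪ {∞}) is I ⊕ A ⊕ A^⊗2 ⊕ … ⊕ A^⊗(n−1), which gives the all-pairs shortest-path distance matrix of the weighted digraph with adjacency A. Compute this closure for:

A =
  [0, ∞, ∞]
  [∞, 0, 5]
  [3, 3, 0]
Closure =
  [0, ∞, ∞]
  [8, 0, 5]
  [3, 3, 0]

This is the Floyd-Warshall all-pairs shortest-path computation. For each intermediate vertex k = 0, 1, …, 2, update dist[i][j] ← min(dist[i][j], dist[i][k] + dist[k][j]). The final matrix gives, for each (i, j), the minimum total weight of any directed path from i to j (possibly empty when i = j).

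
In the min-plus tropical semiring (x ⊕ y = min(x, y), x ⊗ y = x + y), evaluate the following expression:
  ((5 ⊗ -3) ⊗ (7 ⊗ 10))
((5 ⊗ -3) ⊗ (7 ⊗ 10)) = 19

Expand innermost to outermost. Recall ⊕ takes the minimum of its arguments and ⊗ takes their sum. Working out the expression ((5 ⊗ -3) ⊗ (7 ⊗ 10)) gives 19.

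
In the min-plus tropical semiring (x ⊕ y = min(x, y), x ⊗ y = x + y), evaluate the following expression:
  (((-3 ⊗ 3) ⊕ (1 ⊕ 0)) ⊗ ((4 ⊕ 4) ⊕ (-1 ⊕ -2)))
(((-3 ⊗ 3) ⊕ (1 ⊕ 0)) ⊗ ((4 ⊕ 4) ⊕ (-1 ⊕ -2))) = -2

Expand innermost to outermost. Recall ⊕ takes the minimum of its arguments and ⊗ takes their sum. Working out the expression (((-3 ⊗ 3) ⊕ (1 ⊕ 0)) ⊗ ((4 ⊕ 4) ⊕ (-1 ⊕ -2))) gives -2.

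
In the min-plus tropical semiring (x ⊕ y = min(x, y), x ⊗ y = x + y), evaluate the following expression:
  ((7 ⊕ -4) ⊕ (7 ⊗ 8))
((7 ⊕ -4) ⊕ (7 ⊗ 8)) = -4

Expand innermost to outermost. Recall ⊕ takes the minimum of its arguments and ⊗ takes their sum. Working out the expression ((7 ⊕ -4) ⊕ (7 ⊗ 8)) gives -4.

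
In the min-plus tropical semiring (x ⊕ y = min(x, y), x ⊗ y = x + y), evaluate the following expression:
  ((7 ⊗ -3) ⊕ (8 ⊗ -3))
((7 ⊗ -3) ⊕ (8 ⊗ -3)) = 4

Expand innermost to outermost. Recall ⊕ takes the minimum of its arguments and ⊗ takes their sum. Working out the expression ((7 ⊗ -3) ⊕ (8 ⊗ -3)) gives 4.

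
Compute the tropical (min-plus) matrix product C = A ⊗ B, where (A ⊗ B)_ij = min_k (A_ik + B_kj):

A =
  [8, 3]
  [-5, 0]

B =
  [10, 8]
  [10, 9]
A ⊗ B =
  [13, 12]
  [5, 3]

Apply the min-plus product entry-by-entry:
  C[0][0] = min over k of (A[0][0] + B[0][0] = 8 + 10 = 18, A[0][1] + B[1][0] = 3 + 10 = 13) = 13 (attained at k = 1)
  C[0][1] = min over k of (A[0][0] + B[0][1] = 8 + 8 = 16, A[0][1] + B[1][1] = 3 + 9 = 12) = 12 (attained at k = 1)
  C[1][0] = min over k of (A[1][0] + B[0][0] = -5 + 10 = 5, A[1][1] + B[1][0] = 0 + 10 = 10) = 5 (attained at k = 0)
  C[1][1] = min over k of (A[1][0] + B[0][1] = -5 + 8 = 3, A[1][1] + B[1][1] = 0 + 9 = 9) = 3 (attained at k = 0)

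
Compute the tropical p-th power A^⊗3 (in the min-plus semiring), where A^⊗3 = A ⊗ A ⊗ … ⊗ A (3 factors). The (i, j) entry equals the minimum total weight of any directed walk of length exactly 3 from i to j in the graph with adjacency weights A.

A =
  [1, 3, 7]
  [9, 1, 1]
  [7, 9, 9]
A^⊗3 =
  [3, 5, 5]
  [9, 3, 3]
  [9, 11, 11]

Each entry (A^⊗3)_ij equals the minimum over all length-3 walks i = v_0 → v_1 → … → v_3 = j of Σ_t A[v_t][v_{t+1}]. For example, for (i, j) = (0, 2) we minimise over 9 possible intermediate vertex sequences; the minimum is 5, attained along the walk 0 → 0 → 1 → 2.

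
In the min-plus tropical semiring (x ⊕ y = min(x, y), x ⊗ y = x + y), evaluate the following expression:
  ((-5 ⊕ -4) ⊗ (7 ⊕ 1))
((-5 ⊕ -4) ⊗ (7 ⊕ 1)) = -4

Expand innermost to outermost. Recall ⊕ takes the minimum of its arguments and ⊗ takes their sum. Working out the expression ((-5 ⊕ -4) ⊗ (7 ⊕ 1)) gives -4.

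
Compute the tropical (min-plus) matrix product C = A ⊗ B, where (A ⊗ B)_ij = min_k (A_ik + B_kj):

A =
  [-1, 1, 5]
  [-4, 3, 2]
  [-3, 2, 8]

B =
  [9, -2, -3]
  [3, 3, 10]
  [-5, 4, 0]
A ⊗ B =
  [0, -3, -4]
  [-3, -6, -7]
  [3, -5, -6]

Apply the min-plus product entry-by-entry:
  C[0][0] = min over k of (A[0][0] + B[0][0] = -1 + 9 = 8, A[0][1] + B[1][0] = 1 + 3 = 4, A[0][2] + B[2][0] = 5 + -5 = 0) = 0 (attained at k = 2)
  C[0][1] = min over k of (A[0][0] + B[0][1] = -1 + -2 = -3, A[0][1] + B[1][1] = 1 + 3 = 4, A[0][2] + B[2][1] = 5 + 4 = 9) = -3 (attained at k = 0)
  C[0][2] = min over k of (A[0][0] + B[0][2] = -1 + -3 = -4, A[0][1] + B[1][2] = 1 + 10 = 11, A[0][2] + B[2][2] = 5 + 0 = 5) = -4 (attained at k = 0)
  C[1][0] = min over k of (A[1][0] + B[0][0] = -4 + 9 = 5, A[1][1] + B[1][0] = 3 + 3 = 6, A[1][2] + B[2][0] = 2 + -5 = -3) = -3 (attained at k = 2)
  C[1][1] = min over k of (A[1][0] + B[0][1] = -4 + -2 = -6, A[1][1] + B[1][1] = 3 + 3 = 6, A[1][2] + B[2][1] = 2 + 4 = 6) = -6 (attained at k = 0)
  C[1][2] = min over k of (A[1][0] + B[0][2] = -4 + -3 = -7, A[1][1] + B[1][2] = 3 + 10 = 13, A[1][2] + B[2][2] = 2 + 0 = 2) = -7 (attained at k = 0)
  C[2][0] = min over k of (A[2][0] + B[0][0] = -3 + 9 = 6, A[2][1] + B[1][0] = 2 + 3 = 5, A[2][2] + B[2][0] = 8 + -5 = 3) = 3 (attained at k = 2)
  C[2][1] = min over k of (A[2][0] + B[0][1] = -3 + -2 = -5, A[2][1] + B[1][1] = 2 + 3 = 5, A[2][2] + B[2][1] = 8 + 4 = 12) = -5 (attained at k = 0)
  C[2][2] = min over k of (A[2][0] + B[0][2] = -3 + -3 = -6, A[2][1] + B[1][2] = 2 + 10 = 12, A[2][2] + B[2][2] = 8 + 0 = 8) = -6 (attained at k = 0)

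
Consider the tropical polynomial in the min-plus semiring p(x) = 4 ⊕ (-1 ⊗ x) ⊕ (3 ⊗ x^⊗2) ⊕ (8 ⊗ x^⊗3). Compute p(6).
p(6) = 4

A tropical monomial a ⊗ x^⊗i evaluates to a + i · x. Evaluating each term at x = 6:
  Term 0 contributes 4 + 0 · 6 = 4
  Term 1 contributes -1 + 1 · 6 = 5
  Term 2 contributes 3 + 2 · 6 = 15
  Term 3 contributes 8 + 3 · 6 = 26
p(6) = ⊕ of these = min[4, 5, 15, 26] = 4.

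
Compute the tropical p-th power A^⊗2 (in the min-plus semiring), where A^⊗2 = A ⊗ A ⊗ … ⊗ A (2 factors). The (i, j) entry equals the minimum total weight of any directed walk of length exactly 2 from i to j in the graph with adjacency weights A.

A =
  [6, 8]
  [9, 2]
A^⊗2 =
  [12, 10]
  [11, 4]

Each entry (A^⊗2)_ij equals the minimum over all length-2 walks i = v_0 → v_1 → … → v_2 = j of Σ_t A[v_t][v_{t+1}]. For example, for (i, j) = (0, 1) we minimise over 2 possible intermediate vertex sequences; the minimum is 10, attained along the walk 0 → 1 → 1.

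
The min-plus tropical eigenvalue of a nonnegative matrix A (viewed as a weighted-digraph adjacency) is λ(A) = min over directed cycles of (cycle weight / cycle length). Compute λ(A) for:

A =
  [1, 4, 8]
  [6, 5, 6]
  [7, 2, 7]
λ(A) = 1

Enumerate directed cycles and compute their means (weight / length). Sample:
  cycle 0 → 0: weight = 1, length = 1, mean = 1/1 ≈ 1.000
  cycle 1 → 1: weight = 5, length = 1, mean = 5/1 ≈ 5.000
  cycle 2 → 2: weight = 7, length = 1, mean = 7/1 ≈ 7.000
  cycle 0 → 1 → 0: weight = 10, length = 2, mean = 10/2 ≈ 5.000
  cycle 0 → 2 → 0: weight = 15, length = 2, mean = 15/2 ≈ 7.500
  cycle 1 → 0 → 1: weight = 10, length = 2, mean = 10/2 ≈ 5.000
Minimum mean = 1.000, attained e.g. along the cycle 0 → 0 with weight 1 and length 1. So λ(A) = 1/1 = 1.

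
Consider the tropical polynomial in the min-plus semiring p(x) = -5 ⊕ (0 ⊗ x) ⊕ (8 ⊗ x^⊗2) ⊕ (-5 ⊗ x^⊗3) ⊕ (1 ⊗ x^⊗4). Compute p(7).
p(7) = -5

A tropical monomial a ⊗ x^⊗i evaluates to a + i · x. Evaluating each term at x = 7:
  Term 0 contributes -5 + 0 · 7 = -5
  Term 1 contributes 0 + 1 · 7 = 7
  Term 2 contributes 8 + 2 · 7 = 22
  Term 3 contributes -5 + 3 · 7 = 16
  Term 4 contributes 1 + 4 · 7 = 29
p(7) = ⊕ of these = min[-5, 7, 22, 16, 29] = -5.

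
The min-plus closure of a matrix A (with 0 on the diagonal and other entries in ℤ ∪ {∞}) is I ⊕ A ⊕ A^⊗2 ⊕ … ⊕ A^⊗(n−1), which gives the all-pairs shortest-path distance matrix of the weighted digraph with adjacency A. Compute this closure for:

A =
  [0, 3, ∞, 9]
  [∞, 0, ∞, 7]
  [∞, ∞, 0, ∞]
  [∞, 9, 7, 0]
Closure =
  [0, 3, 16, 9]
  [∞, 0, 14, 7]
  [∞, ∞, 0, ∞]
  [∞, 9, 7, 0]

This is the Floyd-Warshall all-pairs shortest-path computation. For each intermediate vertex k = 0, 1, …, 3, update dist[i][j] ← min(dist[i][j], dist[i][k] + dist[k][j]). The final matrix gives, for each (i, j), the minimum total weight of any directed path from i to j (possibly empty when i = j).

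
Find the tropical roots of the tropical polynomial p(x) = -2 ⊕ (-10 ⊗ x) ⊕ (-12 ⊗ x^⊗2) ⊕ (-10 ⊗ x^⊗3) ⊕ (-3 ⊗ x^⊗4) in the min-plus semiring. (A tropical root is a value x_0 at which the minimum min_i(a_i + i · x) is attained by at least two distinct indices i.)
Roots: {-7, -2, 2, 8}

Each tropical root is a break point of the lower envelope of the lines y = a_i + i · x (there are 5 lines, with slopes 0, 1, ..., 4). Only the lines that attain the minimum somewhere contribute to roots; other lines are dominated. Here the surviving (envelope) indices are i = 4, i = 3, i = 2, i = 1, i = 0.
Intersections between consecutive envelope lines give the roots: for adjacent envelope indices i < j the intersection is x = (a_i − a_j) / (j − i). Reading off the sorted break points: {-7, -2, 2, 8}.
Verification: at each break x_0, at least two indices attain the minimum of min_i(a_i + i · x_0).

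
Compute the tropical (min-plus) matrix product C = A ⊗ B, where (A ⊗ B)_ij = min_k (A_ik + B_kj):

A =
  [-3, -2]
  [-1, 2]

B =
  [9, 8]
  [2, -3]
A ⊗ B =
  [0, -5]
  [4, -1]

Apply the min-plus product entry-by-entry:
  C[0][0] = min over k of (A[0][0] + B[0][0] = -3 + 9 = 6, A[0][1] + B[1][0] = -2 + 2 = 0) = 0 (attained at k = 1)
  C[0][1] = min over k of (A[0][0] + B[0][1] = -3 + 8 = 5, A[0][1] + B[1][1] = -2 + -3 = -5) = -5 (attained at k = 1)
  C[1][0] = min over k of (A[1][0] + B[0][0] = -1 + 9 = 8, A[1][1] + B[1][0] = 2 + 2 = 4) = 4 (attained at k = 1)
  C[1][1] = min over k of (A[1][0] + B[0][1] = -1 + 8 = 7, A[1][1] + B[1][1] = 2 + -3 = -1) = -1 (attained at k = 1)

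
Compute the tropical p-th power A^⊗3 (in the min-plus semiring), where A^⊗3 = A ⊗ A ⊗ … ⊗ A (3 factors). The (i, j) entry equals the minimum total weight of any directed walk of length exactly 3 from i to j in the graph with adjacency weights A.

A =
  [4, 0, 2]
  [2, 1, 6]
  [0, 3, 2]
A^⊗3 =
  [3, 2, 4]
  [4, 3, 5]
  [2, 1, 4]

Each entry (A^⊗3)_ij equals the minimum over all length-3 walks i = v_0 → v_1 → … → v_3 = j of Σ_t A[v_t][v_{t+1}]. For example, for (i, j) = (0, 2) we minimise over 9 possible intermediate vertex sequences; the minimum is 4, attained along the walk 0 → 1 → 0 → 2.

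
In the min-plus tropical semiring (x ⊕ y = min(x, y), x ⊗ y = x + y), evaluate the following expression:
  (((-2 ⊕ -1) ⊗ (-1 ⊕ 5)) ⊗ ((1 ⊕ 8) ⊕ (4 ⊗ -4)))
(((-2 ⊕ -1) ⊗ (-1 ⊕ 5)) ⊗ ((1 ⊕ 8) ⊕ (4 ⊗ -4))) = -3

Expand innermost to outermost. Recall ⊕ takes the minimum of its arguments and ⊗ takes their sum. Working out the expression (((-2 ⊕ -1) ⊗ (-1 ⊕ 5)) ⊗ ((1 ⊕ 8) ⊕ (4 ⊗ -4))) gives -3.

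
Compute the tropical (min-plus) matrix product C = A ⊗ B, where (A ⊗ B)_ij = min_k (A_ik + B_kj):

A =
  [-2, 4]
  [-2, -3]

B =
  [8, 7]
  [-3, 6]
A ⊗ B =
  [1, 5]
  [-6, 3]

Apply the min-plus product entry-by-entry:
  C[0][0] = min over k of (A[0][0] + B[0][0] = -2 + 8 = 6, A[0][1] + B[1][0] = 4 + -3 = 1) = 1 (attained at k = 1)
  C[0][1] = min over k of (A[0][0] + B[0][1] = -2 + 7 = 5, A[0][1] + B[1][1] = 4 + 6 = 10) = 5 (attained at k = 0)
  C[1][0] = min over k of (A[1][0] + B[0][0] = -2 + 8 = 6, A[1][1] + B[1][0] = -3 + -3 = -6) = -6 (attained at k = 1)
  C[1][1] = min over k of (A[1][0] + B[0][1] = -2 + 7 = 5, A[1][1] + B[1][1] = -3 + 6 = 3) = 3 (attained at k = 1)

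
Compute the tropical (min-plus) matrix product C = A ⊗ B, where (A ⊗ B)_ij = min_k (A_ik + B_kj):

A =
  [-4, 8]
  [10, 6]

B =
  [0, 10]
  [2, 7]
A ⊗ B =
  [-4, 6]
  [8, 13]

Apply the min-plus product entry-by-entry:
  C[0][0] = min over k of (A[0][0] + B[0][0] = -4 + 0 = -4, A[0][1] + B[1][0] = 8 + 2 = 10) = -4 (attained at k = 0)
  C[0][1] = min over k of (A[0][0] + B[0][1] = -4 + 10 = 6, A[0][1] + B[1][1] = 8 + 7 = 15) = 6 (attained at k = 0)
  C[1][0] = min over k of (A[1][0] + B[0][0] = 10 + 0 = 10, A[1][1] + B[1][0] = 6 + 2 = 8) = 8 (attained at k = 1)
  C[1][1] = min over k of (A[1][0] + B[0][1] = 10 + 10 = 20, A[1][1] + B[1][1] = 6 + 7 = 13) = 13 (attained at k = 1)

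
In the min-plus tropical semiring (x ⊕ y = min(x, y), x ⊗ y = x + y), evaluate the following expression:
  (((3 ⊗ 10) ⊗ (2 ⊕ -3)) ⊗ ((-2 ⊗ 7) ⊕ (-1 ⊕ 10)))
(((3 ⊗ 10) ⊗ (2 ⊕ -3)) ⊗ ((-2 ⊗ 7) ⊕ (-1 ⊕ 10))) = 9

Expand innermost to outermost. Recall ⊕ takes the minimum of its arguments and ⊗ takes their sum. Working out the expression (((3 ⊗ 10) ⊗ (2 ⊕ -3)) ⊗ ((-2 ⊗ 7) ⊕ (-1 ⊕ 10))) gives 9.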